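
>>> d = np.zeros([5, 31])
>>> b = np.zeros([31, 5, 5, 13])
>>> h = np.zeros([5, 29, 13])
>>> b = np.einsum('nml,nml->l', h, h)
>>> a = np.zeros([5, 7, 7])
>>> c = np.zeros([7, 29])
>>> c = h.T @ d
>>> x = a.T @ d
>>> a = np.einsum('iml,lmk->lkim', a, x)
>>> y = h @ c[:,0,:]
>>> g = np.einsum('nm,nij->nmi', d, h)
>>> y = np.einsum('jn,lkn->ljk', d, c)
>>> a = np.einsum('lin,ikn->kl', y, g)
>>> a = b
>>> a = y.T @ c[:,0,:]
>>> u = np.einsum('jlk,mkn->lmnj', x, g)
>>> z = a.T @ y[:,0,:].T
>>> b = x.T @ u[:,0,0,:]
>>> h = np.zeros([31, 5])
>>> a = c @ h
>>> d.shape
(5, 31)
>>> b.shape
(31, 7, 7)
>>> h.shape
(31, 5)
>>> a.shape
(13, 29, 5)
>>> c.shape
(13, 29, 31)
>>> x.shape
(7, 7, 31)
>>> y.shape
(13, 5, 29)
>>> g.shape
(5, 31, 29)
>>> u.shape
(7, 5, 29, 7)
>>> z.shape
(31, 5, 13)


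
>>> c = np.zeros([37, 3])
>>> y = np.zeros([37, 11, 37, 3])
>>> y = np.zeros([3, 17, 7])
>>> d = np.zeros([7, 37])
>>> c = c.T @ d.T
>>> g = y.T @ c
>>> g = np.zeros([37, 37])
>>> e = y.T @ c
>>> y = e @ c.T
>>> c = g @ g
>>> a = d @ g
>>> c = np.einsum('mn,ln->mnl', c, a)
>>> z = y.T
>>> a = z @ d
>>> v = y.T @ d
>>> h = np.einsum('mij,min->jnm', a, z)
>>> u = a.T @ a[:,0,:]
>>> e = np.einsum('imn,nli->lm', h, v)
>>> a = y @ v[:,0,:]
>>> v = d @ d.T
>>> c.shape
(37, 37, 7)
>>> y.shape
(7, 17, 3)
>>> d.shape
(7, 37)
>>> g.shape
(37, 37)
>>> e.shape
(17, 7)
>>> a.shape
(7, 17, 37)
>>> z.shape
(3, 17, 7)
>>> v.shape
(7, 7)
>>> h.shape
(37, 7, 3)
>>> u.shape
(37, 17, 37)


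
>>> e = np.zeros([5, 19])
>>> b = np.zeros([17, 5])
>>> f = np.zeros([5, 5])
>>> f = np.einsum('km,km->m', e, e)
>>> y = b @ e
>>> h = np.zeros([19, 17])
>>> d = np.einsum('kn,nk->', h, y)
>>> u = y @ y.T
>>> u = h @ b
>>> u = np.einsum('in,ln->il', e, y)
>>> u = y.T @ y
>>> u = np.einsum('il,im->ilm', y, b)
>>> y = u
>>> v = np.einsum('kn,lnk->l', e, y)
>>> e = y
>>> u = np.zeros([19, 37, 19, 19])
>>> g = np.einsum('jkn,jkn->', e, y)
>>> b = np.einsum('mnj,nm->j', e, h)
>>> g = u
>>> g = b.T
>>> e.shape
(17, 19, 5)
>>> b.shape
(5,)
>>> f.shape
(19,)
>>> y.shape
(17, 19, 5)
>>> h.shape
(19, 17)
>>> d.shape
()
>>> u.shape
(19, 37, 19, 19)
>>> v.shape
(17,)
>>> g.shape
(5,)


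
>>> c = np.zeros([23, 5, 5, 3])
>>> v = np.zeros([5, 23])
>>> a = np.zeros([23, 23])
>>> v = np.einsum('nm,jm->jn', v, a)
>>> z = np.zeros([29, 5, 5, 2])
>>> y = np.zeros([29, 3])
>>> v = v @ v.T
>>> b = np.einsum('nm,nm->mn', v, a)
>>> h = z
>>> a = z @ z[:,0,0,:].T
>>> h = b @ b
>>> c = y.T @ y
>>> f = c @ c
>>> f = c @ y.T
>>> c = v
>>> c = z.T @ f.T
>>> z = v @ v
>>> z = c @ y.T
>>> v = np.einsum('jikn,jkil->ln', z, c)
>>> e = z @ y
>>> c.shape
(2, 5, 5, 3)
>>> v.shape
(3, 29)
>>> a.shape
(29, 5, 5, 29)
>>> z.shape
(2, 5, 5, 29)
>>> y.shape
(29, 3)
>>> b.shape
(23, 23)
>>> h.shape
(23, 23)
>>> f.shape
(3, 29)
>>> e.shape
(2, 5, 5, 3)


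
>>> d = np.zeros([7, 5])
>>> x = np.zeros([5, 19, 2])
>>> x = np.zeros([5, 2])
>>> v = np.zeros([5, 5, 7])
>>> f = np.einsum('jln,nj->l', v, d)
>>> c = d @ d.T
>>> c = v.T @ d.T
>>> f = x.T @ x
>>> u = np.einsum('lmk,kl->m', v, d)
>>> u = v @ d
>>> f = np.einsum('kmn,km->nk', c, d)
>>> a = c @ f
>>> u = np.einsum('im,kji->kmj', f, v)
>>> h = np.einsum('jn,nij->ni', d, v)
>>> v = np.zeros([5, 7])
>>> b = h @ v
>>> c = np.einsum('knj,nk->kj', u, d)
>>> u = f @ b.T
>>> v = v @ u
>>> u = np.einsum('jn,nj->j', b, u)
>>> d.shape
(7, 5)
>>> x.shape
(5, 2)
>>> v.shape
(5, 5)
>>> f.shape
(7, 7)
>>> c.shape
(5, 5)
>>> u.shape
(5,)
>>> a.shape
(7, 5, 7)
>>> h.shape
(5, 5)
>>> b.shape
(5, 7)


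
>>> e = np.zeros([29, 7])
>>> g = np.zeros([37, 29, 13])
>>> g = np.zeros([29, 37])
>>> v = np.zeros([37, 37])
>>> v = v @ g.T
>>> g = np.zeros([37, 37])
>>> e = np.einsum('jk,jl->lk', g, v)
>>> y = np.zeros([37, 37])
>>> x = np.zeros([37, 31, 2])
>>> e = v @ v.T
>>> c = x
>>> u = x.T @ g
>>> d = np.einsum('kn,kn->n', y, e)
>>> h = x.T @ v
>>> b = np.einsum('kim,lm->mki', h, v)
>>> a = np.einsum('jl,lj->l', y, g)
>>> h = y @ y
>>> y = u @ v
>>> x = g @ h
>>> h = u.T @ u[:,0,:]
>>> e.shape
(37, 37)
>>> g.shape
(37, 37)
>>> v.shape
(37, 29)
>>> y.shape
(2, 31, 29)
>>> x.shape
(37, 37)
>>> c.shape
(37, 31, 2)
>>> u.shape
(2, 31, 37)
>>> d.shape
(37,)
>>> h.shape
(37, 31, 37)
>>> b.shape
(29, 2, 31)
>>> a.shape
(37,)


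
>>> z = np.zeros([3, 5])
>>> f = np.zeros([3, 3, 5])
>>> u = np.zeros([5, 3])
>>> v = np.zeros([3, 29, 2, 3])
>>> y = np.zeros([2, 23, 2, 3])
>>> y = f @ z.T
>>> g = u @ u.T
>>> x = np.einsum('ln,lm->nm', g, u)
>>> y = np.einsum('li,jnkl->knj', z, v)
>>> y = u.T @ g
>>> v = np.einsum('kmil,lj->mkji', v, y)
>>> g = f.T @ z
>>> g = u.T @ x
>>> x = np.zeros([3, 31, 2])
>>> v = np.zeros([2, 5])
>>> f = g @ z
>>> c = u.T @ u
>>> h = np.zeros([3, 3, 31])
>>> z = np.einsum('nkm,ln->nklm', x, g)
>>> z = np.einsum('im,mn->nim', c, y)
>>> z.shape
(5, 3, 3)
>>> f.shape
(3, 5)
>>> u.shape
(5, 3)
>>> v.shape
(2, 5)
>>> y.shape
(3, 5)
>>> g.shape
(3, 3)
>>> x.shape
(3, 31, 2)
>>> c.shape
(3, 3)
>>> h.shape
(3, 3, 31)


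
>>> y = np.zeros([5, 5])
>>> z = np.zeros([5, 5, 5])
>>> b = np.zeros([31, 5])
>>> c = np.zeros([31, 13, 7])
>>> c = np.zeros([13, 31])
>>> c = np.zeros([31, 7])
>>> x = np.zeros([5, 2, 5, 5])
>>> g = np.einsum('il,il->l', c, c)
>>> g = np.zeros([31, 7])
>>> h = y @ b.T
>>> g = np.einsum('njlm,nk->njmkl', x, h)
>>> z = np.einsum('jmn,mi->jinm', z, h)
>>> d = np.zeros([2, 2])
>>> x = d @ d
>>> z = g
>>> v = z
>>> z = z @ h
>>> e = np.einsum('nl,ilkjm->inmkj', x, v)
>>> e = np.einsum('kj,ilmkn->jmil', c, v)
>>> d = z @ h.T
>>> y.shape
(5, 5)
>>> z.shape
(5, 2, 5, 31, 31)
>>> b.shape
(31, 5)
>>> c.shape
(31, 7)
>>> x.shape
(2, 2)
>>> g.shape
(5, 2, 5, 31, 5)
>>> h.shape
(5, 31)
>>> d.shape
(5, 2, 5, 31, 5)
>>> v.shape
(5, 2, 5, 31, 5)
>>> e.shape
(7, 5, 5, 2)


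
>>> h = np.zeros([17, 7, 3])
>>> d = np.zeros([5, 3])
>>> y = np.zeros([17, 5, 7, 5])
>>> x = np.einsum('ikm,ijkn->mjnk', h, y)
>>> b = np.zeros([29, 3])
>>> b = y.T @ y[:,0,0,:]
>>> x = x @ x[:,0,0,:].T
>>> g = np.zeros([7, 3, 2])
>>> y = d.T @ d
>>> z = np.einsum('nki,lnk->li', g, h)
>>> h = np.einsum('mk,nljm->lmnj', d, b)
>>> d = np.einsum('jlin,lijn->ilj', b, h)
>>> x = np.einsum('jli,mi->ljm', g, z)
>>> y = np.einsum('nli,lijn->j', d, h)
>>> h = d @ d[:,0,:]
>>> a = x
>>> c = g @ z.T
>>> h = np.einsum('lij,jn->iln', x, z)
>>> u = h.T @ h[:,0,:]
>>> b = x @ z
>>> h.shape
(7, 3, 2)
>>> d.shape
(5, 7, 5)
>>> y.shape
(5,)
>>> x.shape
(3, 7, 17)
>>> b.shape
(3, 7, 2)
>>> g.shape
(7, 3, 2)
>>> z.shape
(17, 2)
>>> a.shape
(3, 7, 17)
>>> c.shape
(7, 3, 17)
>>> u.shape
(2, 3, 2)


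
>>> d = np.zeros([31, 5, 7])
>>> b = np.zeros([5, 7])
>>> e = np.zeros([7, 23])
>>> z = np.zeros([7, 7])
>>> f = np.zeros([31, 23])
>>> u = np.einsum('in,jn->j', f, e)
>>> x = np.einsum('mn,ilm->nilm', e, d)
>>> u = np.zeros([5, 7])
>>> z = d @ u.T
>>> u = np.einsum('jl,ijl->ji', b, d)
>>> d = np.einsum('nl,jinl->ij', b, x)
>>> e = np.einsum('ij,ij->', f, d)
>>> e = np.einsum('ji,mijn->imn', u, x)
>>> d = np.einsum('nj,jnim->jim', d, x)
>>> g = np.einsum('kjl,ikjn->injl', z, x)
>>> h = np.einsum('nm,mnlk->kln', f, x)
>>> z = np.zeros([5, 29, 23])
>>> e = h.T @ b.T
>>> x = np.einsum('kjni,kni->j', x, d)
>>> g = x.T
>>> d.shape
(23, 5, 7)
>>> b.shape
(5, 7)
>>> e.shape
(31, 5, 5)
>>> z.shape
(5, 29, 23)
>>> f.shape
(31, 23)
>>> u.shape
(5, 31)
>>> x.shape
(31,)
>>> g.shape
(31,)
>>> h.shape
(7, 5, 31)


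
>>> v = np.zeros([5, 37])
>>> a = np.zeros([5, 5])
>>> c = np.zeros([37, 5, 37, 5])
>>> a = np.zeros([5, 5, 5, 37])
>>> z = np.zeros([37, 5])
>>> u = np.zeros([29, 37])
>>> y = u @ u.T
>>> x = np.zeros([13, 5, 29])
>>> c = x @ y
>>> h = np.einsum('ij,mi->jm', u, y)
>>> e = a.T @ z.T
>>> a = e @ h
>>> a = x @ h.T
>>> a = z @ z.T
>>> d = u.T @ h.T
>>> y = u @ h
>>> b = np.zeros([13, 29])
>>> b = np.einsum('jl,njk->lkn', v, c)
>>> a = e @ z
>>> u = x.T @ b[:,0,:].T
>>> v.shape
(5, 37)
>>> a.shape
(37, 5, 5, 5)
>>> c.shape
(13, 5, 29)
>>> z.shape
(37, 5)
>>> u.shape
(29, 5, 37)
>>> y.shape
(29, 29)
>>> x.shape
(13, 5, 29)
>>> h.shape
(37, 29)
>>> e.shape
(37, 5, 5, 37)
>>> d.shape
(37, 37)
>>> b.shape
(37, 29, 13)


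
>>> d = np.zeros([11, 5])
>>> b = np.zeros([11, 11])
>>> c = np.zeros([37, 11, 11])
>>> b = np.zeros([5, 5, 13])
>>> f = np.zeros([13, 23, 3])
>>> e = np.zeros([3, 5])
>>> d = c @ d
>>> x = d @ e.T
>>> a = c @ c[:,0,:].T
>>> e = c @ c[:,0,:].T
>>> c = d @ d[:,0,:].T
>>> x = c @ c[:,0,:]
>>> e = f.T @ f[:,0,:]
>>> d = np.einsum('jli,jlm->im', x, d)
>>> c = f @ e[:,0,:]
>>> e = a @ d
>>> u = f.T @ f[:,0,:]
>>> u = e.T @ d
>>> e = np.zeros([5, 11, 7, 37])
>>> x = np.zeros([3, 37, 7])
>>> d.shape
(37, 5)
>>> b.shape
(5, 5, 13)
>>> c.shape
(13, 23, 3)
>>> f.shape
(13, 23, 3)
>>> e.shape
(5, 11, 7, 37)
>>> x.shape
(3, 37, 7)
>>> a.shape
(37, 11, 37)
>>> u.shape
(5, 11, 5)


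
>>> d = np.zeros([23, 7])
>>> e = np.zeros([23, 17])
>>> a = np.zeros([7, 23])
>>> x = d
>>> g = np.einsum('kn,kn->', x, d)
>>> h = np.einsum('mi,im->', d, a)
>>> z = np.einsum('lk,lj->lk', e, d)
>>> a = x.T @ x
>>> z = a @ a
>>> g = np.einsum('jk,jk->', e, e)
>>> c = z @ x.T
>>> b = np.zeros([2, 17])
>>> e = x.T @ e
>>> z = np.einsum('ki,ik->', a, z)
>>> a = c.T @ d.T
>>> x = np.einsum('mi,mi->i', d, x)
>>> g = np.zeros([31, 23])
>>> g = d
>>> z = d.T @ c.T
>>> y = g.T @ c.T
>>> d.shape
(23, 7)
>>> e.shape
(7, 17)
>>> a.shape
(23, 23)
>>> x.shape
(7,)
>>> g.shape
(23, 7)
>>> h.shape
()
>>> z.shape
(7, 7)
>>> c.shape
(7, 23)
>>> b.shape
(2, 17)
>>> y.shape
(7, 7)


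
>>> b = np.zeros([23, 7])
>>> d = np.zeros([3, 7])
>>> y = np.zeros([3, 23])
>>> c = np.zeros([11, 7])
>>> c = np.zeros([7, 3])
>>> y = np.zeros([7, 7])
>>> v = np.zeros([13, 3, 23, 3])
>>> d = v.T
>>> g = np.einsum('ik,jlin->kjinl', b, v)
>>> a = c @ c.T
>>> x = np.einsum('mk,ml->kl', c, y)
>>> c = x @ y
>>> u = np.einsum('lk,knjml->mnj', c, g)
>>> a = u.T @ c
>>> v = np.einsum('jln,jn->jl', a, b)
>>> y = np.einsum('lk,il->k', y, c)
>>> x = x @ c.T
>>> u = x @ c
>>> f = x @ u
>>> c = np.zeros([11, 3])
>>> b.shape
(23, 7)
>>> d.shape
(3, 23, 3, 13)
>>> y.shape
(7,)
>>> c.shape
(11, 3)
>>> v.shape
(23, 13)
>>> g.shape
(7, 13, 23, 3, 3)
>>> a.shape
(23, 13, 7)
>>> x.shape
(3, 3)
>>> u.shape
(3, 7)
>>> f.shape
(3, 7)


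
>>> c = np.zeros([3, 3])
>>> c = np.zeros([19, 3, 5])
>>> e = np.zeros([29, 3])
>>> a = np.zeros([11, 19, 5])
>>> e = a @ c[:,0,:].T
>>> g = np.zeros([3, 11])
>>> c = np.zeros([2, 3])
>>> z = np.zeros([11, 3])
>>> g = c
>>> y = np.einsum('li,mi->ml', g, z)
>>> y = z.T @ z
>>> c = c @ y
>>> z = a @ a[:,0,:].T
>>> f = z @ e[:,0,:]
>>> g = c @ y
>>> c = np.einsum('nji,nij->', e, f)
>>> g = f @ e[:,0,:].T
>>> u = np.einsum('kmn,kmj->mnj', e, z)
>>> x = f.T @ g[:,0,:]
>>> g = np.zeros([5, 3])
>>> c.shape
()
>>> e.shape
(11, 19, 19)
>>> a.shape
(11, 19, 5)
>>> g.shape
(5, 3)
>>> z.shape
(11, 19, 11)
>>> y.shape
(3, 3)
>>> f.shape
(11, 19, 19)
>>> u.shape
(19, 19, 11)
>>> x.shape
(19, 19, 11)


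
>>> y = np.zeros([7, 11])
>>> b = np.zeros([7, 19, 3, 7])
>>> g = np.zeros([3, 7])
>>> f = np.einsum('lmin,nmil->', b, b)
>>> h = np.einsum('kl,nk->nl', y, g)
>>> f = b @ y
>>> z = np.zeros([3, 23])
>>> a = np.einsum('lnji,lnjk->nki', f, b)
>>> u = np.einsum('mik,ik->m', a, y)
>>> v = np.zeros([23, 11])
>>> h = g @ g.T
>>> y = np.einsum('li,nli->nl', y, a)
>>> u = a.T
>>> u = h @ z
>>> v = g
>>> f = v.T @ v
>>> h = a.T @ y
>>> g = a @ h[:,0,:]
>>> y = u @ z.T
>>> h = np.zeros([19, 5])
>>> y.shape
(3, 3)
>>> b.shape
(7, 19, 3, 7)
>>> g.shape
(19, 7, 7)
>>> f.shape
(7, 7)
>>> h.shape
(19, 5)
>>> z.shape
(3, 23)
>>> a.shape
(19, 7, 11)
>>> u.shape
(3, 23)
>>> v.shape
(3, 7)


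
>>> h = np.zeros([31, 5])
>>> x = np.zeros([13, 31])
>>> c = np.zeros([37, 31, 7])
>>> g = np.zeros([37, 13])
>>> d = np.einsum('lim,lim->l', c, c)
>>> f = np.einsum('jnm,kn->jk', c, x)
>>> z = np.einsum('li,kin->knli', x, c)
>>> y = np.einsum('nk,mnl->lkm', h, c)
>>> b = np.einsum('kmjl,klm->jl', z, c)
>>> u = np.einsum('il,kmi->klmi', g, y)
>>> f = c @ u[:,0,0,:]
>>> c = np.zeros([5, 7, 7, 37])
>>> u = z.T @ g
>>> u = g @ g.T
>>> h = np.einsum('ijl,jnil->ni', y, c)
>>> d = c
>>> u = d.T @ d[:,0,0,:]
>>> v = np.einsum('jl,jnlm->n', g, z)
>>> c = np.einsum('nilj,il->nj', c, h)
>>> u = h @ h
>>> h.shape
(7, 7)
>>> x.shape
(13, 31)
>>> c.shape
(5, 37)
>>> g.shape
(37, 13)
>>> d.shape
(5, 7, 7, 37)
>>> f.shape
(37, 31, 37)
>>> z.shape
(37, 7, 13, 31)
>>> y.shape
(7, 5, 37)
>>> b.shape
(13, 31)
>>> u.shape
(7, 7)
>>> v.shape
(7,)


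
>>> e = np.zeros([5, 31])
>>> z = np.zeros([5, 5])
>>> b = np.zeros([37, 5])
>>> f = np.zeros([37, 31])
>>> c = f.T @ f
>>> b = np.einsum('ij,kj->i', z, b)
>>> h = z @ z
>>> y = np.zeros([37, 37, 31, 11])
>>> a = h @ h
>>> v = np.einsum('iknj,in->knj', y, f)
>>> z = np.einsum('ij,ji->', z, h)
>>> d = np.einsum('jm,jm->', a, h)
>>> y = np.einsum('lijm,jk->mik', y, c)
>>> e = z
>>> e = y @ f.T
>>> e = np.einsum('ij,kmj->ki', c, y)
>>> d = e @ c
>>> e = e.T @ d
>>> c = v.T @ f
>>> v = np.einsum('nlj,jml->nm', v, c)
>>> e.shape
(31, 31)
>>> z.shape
()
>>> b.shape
(5,)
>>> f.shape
(37, 31)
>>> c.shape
(11, 31, 31)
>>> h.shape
(5, 5)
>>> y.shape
(11, 37, 31)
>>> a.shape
(5, 5)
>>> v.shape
(37, 31)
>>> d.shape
(11, 31)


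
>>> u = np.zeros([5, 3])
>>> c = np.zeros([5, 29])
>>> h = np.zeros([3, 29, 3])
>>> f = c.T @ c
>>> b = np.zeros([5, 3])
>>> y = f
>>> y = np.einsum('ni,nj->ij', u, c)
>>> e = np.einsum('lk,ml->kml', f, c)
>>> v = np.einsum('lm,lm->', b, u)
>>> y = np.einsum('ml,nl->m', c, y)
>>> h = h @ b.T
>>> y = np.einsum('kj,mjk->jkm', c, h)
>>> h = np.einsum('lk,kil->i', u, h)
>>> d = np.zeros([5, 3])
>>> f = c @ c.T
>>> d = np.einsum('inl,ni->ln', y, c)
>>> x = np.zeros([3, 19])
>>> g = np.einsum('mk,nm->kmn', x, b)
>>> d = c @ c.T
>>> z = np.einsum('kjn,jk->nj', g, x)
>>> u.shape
(5, 3)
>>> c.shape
(5, 29)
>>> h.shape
(29,)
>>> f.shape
(5, 5)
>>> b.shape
(5, 3)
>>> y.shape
(29, 5, 3)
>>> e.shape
(29, 5, 29)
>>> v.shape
()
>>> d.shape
(5, 5)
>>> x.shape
(3, 19)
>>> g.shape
(19, 3, 5)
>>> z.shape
(5, 3)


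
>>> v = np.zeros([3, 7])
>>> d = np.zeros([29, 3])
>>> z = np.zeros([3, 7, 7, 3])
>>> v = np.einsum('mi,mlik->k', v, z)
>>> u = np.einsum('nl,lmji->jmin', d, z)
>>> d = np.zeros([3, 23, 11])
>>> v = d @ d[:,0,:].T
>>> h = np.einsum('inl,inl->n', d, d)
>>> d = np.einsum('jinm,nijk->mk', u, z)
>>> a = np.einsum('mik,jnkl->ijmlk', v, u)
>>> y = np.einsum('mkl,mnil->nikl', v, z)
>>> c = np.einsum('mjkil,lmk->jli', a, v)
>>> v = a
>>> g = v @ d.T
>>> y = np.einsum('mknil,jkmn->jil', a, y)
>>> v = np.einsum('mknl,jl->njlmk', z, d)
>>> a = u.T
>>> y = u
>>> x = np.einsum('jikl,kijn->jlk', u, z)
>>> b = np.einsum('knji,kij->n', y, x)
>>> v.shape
(7, 29, 3, 3, 7)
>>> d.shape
(29, 3)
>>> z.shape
(3, 7, 7, 3)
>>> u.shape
(7, 7, 3, 29)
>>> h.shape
(23,)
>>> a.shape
(29, 3, 7, 7)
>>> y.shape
(7, 7, 3, 29)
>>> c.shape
(7, 3, 29)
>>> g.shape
(23, 7, 3, 29, 29)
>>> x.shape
(7, 29, 3)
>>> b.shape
(7,)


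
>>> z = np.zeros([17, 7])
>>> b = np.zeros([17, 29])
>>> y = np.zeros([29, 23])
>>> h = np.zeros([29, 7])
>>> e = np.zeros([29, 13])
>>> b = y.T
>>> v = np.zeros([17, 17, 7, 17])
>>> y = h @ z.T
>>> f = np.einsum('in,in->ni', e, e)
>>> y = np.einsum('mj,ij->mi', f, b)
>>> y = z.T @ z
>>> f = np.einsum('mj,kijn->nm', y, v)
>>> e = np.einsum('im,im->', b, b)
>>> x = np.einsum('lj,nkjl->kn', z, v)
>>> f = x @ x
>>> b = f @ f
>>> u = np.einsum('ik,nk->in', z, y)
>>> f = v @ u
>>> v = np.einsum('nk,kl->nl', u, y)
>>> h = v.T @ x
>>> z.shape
(17, 7)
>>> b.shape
(17, 17)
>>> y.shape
(7, 7)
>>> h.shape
(7, 17)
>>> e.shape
()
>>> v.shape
(17, 7)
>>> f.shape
(17, 17, 7, 7)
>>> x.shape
(17, 17)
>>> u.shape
(17, 7)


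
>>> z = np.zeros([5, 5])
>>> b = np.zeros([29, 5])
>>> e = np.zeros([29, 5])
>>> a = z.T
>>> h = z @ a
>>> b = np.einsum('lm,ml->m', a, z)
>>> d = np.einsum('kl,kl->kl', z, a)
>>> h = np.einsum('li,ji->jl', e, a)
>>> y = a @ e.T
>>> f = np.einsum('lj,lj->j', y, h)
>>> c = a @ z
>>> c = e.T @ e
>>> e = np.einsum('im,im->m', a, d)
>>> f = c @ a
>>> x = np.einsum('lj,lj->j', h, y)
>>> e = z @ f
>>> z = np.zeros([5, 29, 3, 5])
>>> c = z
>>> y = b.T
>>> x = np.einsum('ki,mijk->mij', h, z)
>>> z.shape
(5, 29, 3, 5)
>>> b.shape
(5,)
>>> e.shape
(5, 5)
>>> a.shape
(5, 5)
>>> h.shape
(5, 29)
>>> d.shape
(5, 5)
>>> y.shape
(5,)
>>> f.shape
(5, 5)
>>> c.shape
(5, 29, 3, 5)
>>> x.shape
(5, 29, 3)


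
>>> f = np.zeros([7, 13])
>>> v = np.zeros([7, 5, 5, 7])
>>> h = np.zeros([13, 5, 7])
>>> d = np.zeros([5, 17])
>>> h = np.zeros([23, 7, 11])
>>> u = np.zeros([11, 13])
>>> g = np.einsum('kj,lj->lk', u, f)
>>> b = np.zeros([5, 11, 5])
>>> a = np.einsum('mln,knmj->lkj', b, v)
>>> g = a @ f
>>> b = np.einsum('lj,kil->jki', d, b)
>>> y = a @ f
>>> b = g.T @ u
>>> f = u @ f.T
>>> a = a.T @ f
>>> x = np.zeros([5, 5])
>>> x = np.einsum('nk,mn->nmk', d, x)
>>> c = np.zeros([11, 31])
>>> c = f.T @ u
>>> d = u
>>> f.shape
(11, 7)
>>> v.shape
(7, 5, 5, 7)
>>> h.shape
(23, 7, 11)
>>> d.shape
(11, 13)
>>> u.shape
(11, 13)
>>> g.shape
(11, 7, 13)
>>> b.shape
(13, 7, 13)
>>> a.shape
(7, 7, 7)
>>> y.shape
(11, 7, 13)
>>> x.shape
(5, 5, 17)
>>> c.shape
(7, 13)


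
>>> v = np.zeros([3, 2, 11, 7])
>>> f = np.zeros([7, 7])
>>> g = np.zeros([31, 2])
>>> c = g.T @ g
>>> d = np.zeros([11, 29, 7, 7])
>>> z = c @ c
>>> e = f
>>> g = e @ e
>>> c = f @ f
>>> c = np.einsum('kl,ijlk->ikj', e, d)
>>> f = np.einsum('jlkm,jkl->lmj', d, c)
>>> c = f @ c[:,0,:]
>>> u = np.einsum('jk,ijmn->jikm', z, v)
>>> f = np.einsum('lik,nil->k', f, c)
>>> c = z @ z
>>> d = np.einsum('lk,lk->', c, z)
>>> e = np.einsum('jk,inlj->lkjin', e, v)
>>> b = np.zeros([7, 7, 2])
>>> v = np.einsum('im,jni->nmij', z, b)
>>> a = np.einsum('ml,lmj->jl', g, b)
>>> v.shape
(7, 2, 2, 7)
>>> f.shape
(11,)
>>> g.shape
(7, 7)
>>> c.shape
(2, 2)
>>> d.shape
()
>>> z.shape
(2, 2)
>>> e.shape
(11, 7, 7, 3, 2)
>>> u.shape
(2, 3, 2, 11)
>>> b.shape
(7, 7, 2)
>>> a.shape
(2, 7)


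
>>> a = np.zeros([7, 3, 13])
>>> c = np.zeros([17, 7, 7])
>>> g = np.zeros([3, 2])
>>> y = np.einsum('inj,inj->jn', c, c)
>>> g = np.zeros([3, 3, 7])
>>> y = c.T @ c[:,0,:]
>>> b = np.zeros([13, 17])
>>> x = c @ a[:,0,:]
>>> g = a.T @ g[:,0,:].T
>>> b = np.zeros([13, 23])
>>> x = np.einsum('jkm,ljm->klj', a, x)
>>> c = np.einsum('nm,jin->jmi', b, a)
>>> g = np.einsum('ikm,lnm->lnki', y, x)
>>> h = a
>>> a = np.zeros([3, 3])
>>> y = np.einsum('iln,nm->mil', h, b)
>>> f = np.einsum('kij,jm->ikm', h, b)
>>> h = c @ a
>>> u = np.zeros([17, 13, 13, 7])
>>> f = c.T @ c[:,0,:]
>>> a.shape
(3, 3)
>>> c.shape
(7, 23, 3)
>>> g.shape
(3, 17, 7, 7)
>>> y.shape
(23, 7, 3)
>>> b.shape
(13, 23)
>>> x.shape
(3, 17, 7)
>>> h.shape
(7, 23, 3)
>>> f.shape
(3, 23, 3)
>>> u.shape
(17, 13, 13, 7)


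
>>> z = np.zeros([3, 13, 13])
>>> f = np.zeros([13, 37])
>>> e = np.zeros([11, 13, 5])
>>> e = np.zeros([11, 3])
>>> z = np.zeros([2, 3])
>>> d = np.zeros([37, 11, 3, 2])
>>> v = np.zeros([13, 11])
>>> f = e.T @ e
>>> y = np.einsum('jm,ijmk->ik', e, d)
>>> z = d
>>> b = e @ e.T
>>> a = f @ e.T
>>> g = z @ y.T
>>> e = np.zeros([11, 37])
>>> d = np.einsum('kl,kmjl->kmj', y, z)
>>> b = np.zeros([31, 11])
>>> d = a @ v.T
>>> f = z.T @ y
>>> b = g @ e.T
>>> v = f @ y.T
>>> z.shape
(37, 11, 3, 2)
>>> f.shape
(2, 3, 11, 2)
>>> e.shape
(11, 37)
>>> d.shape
(3, 13)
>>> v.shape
(2, 3, 11, 37)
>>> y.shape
(37, 2)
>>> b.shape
(37, 11, 3, 11)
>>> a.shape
(3, 11)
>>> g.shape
(37, 11, 3, 37)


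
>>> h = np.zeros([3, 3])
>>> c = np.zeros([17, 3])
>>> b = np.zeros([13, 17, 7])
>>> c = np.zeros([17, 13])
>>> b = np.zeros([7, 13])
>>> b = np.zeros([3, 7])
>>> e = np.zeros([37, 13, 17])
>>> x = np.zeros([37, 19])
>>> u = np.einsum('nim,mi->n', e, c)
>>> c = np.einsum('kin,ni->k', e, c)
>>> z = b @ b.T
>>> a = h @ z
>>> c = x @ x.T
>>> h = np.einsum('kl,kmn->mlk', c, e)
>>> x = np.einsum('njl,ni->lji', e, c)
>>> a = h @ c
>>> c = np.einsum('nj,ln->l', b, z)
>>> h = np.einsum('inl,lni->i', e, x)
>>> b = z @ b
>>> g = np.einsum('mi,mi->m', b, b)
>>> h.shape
(37,)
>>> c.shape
(3,)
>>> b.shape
(3, 7)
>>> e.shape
(37, 13, 17)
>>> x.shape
(17, 13, 37)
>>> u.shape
(37,)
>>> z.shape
(3, 3)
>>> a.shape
(13, 37, 37)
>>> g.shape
(3,)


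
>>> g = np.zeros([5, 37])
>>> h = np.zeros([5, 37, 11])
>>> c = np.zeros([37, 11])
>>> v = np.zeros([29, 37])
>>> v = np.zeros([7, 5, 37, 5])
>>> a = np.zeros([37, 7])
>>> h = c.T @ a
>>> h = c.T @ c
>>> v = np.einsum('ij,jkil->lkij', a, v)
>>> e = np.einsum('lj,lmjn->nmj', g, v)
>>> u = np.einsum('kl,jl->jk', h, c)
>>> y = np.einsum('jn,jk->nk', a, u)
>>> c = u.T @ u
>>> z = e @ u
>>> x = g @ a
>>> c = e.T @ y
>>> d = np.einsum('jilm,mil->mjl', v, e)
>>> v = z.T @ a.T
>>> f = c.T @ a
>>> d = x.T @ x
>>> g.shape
(5, 37)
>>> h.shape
(11, 11)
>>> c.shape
(37, 5, 11)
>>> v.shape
(11, 5, 37)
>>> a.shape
(37, 7)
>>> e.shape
(7, 5, 37)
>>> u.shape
(37, 11)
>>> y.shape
(7, 11)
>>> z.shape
(7, 5, 11)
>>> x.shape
(5, 7)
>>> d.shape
(7, 7)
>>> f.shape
(11, 5, 7)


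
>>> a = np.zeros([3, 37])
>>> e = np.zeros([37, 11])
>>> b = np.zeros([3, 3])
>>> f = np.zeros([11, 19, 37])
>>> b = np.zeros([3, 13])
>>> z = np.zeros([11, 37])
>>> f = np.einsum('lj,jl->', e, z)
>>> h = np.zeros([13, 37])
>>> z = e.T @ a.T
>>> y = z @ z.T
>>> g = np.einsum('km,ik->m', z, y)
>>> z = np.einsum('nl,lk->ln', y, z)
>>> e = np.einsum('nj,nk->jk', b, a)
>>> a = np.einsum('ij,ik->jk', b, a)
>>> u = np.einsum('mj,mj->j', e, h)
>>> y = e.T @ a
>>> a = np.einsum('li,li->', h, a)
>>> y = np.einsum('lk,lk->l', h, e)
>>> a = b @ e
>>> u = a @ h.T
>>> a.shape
(3, 37)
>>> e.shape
(13, 37)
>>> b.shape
(3, 13)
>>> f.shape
()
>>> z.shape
(11, 11)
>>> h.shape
(13, 37)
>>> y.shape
(13,)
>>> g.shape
(3,)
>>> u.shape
(3, 13)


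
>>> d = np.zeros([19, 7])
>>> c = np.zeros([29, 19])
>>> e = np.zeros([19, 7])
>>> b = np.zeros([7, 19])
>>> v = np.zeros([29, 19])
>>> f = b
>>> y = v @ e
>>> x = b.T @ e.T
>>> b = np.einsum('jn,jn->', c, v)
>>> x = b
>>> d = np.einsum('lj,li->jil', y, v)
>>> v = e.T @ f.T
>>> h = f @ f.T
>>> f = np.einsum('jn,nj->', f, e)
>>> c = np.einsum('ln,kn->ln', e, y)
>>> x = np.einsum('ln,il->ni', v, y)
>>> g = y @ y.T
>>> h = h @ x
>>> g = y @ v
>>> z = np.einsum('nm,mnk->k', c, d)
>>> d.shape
(7, 19, 29)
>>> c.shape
(19, 7)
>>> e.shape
(19, 7)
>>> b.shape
()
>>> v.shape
(7, 7)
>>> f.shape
()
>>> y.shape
(29, 7)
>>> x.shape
(7, 29)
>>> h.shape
(7, 29)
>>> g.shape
(29, 7)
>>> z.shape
(29,)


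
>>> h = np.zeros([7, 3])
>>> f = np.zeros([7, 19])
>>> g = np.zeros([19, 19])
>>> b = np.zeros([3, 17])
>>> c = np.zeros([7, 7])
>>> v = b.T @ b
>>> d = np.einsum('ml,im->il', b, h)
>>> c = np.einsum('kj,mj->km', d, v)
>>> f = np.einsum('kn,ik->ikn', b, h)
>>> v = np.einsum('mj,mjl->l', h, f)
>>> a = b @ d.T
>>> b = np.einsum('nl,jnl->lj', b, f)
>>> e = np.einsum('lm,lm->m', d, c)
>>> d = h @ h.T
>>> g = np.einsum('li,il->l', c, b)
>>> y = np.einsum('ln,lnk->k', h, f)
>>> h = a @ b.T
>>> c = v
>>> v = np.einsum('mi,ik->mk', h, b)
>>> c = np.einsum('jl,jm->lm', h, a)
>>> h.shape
(3, 17)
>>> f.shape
(7, 3, 17)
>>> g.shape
(7,)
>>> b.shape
(17, 7)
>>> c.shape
(17, 7)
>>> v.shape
(3, 7)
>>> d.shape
(7, 7)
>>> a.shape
(3, 7)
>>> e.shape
(17,)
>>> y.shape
(17,)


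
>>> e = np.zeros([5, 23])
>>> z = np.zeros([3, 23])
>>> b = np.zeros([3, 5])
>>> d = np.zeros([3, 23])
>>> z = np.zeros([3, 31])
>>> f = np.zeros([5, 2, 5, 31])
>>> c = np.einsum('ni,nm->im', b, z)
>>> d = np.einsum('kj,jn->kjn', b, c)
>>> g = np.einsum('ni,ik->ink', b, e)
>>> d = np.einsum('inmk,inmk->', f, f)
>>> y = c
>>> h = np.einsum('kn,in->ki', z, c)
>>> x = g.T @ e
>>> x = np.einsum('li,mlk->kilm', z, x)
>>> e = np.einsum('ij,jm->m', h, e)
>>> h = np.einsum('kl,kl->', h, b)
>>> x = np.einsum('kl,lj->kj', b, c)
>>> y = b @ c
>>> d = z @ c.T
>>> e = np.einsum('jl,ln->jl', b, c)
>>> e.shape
(3, 5)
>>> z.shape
(3, 31)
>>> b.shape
(3, 5)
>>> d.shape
(3, 5)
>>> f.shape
(5, 2, 5, 31)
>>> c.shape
(5, 31)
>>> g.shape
(5, 3, 23)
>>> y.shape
(3, 31)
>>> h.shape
()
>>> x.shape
(3, 31)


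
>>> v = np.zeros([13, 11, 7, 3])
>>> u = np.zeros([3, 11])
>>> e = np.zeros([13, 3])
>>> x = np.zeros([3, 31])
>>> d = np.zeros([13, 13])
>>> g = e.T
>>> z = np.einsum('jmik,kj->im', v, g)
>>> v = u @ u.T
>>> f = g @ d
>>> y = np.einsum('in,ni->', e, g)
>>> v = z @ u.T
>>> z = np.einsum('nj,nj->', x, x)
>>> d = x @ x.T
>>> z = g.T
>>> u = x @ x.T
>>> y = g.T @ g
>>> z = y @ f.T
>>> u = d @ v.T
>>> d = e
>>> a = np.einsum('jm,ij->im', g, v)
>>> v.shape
(7, 3)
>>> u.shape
(3, 7)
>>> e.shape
(13, 3)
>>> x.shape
(3, 31)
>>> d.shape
(13, 3)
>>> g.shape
(3, 13)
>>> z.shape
(13, 3)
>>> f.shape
(3, 13)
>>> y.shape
(13, 13)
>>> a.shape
(7, 13)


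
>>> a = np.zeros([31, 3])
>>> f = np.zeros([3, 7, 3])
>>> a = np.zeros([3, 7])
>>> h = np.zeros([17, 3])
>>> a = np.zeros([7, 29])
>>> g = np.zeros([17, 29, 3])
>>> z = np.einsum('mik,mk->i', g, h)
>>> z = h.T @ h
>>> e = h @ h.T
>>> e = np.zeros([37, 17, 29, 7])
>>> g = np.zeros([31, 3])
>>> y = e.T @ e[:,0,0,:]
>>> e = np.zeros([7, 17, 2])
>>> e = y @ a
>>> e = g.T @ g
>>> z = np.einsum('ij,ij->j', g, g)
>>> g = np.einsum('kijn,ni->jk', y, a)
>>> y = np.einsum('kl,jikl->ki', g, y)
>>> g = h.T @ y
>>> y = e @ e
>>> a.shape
(7, 29)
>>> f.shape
(3, 7, 3)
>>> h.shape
(17, 3)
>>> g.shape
(3, 29)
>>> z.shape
(3,)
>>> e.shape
(3, 3)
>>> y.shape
(3, 3)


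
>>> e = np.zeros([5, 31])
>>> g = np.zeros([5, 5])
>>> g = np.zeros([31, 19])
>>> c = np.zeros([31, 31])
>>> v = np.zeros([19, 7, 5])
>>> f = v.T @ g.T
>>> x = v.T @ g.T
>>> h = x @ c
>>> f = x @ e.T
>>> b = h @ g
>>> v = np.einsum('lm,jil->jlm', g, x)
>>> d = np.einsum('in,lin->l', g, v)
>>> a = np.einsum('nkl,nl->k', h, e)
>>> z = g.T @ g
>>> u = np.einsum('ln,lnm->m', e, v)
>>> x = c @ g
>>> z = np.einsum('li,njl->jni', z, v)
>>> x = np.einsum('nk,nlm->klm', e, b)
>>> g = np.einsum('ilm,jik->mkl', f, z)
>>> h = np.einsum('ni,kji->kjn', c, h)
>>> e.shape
(5, 31)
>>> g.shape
(5, 19, 7)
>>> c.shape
(31, 31)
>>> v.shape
(5, 31, 19)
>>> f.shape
(5, 7, 5)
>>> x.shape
(31, 7, 19)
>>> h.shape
(5, 7, 31)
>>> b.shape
(5, 7, 19)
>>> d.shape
(5,)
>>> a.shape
(7,)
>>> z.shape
(31, 5, 19)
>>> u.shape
(19,)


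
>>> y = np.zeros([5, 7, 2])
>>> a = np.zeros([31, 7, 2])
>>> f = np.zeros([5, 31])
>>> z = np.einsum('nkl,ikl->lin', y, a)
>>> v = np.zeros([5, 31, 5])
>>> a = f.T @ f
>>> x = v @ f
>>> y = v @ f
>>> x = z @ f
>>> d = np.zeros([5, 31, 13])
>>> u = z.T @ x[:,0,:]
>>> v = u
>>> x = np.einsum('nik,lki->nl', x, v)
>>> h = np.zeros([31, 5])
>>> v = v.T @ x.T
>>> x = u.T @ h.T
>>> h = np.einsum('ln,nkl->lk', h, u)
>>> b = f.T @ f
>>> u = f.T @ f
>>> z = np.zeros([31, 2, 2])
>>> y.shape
(5, 31, 31)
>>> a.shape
(31, 31)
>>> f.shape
(5, 31)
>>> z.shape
(31, 2, 2)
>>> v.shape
(31, 31, 2)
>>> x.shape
(31, 31, 31)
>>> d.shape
(5, 31, 13)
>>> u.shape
(31, 31)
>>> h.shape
(31, 31)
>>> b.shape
(31, 31)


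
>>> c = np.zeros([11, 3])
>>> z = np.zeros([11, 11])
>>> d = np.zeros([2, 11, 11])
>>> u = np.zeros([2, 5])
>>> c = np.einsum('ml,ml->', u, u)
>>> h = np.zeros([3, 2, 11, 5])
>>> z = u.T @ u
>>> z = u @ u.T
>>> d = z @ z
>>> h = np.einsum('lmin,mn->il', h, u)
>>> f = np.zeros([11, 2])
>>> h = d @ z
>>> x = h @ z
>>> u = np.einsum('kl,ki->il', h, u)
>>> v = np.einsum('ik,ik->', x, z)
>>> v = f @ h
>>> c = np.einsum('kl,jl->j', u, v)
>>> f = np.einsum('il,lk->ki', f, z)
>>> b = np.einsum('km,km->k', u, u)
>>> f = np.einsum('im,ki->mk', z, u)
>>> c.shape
(11,)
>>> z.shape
(2, 2)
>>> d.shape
(2, 2)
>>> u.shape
(5, 2)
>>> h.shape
(2, 2)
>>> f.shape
(2, 5)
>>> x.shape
(2, 2)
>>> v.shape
(11, 2)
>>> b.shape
(5,)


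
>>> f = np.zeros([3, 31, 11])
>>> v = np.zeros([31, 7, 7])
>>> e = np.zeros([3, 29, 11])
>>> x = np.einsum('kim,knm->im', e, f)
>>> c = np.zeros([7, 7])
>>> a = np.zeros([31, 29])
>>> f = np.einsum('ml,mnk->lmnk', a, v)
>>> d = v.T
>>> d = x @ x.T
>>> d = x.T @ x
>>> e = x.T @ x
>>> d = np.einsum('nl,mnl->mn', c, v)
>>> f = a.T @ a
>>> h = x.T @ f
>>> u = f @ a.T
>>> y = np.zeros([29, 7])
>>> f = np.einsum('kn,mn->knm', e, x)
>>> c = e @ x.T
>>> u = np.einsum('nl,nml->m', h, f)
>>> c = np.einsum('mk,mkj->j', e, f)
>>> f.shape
(11, 11, 29)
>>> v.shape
(31, 7, 7)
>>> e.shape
(11, 11)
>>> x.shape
(29, 11)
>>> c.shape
(29,)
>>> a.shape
(31, 29)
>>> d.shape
(31, 7)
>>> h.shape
(11, 29)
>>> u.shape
(11,)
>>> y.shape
(29, 7)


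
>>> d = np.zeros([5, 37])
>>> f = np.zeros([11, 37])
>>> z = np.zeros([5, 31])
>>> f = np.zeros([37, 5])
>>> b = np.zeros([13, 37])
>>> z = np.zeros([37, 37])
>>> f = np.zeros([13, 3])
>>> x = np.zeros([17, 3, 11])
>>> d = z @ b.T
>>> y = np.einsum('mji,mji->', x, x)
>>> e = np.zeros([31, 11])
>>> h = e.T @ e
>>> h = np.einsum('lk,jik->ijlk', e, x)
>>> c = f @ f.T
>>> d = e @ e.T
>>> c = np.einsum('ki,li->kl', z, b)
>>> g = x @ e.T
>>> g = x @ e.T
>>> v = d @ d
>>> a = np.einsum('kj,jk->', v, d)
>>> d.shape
(31, 31)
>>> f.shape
(13, 3)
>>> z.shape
(37, 37)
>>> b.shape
(13, 37)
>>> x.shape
(17, 3, 11)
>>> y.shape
()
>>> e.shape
(31, 11)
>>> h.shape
(3, 17, 31, 11)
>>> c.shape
(37, 13)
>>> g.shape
(17, 3, 31)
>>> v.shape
(31, 31)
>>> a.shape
()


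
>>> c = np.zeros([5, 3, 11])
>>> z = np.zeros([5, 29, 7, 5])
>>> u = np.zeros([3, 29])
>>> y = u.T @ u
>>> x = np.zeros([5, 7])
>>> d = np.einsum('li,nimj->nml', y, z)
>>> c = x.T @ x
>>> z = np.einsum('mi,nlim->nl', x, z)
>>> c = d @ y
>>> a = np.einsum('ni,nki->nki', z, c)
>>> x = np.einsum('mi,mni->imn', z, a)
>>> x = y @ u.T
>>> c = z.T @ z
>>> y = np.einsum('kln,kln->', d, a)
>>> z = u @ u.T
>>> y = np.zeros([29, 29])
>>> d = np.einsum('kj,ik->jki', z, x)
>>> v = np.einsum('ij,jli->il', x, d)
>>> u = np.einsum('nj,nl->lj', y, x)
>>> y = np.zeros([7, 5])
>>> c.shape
(29, 29)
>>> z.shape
(3, 3)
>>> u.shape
(3, 29)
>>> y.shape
(7, 5)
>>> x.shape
(29, 3)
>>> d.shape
(3, 3, 29)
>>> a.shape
(5, 7, 29)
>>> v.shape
(29, 3)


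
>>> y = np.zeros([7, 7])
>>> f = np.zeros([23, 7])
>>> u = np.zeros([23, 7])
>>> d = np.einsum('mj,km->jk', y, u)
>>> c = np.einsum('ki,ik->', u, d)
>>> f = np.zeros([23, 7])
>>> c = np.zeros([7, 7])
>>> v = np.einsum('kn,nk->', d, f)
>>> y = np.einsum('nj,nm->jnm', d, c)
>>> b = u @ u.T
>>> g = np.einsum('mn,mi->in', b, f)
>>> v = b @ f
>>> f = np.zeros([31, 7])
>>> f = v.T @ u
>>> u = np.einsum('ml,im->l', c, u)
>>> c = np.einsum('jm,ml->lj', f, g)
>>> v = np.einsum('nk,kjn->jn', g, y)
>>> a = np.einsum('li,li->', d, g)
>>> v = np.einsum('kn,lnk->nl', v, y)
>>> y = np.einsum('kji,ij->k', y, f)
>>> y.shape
(23,)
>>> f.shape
(7, 7)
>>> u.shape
(7,)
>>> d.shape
(7, 23)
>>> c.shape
(23, 7)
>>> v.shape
(7, 23)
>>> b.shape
(23, 23)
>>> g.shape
(7, 23)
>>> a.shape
()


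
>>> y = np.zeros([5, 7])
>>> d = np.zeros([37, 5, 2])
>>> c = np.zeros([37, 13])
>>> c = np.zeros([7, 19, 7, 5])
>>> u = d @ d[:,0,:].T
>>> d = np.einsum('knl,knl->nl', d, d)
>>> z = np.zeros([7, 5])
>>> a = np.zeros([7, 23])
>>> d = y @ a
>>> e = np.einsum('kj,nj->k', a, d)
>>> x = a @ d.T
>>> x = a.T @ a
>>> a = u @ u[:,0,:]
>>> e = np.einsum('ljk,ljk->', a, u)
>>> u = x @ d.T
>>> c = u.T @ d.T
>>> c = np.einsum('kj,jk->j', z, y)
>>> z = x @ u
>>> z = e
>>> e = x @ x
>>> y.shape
(5, 7)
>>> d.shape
(5, 23)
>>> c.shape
(5,)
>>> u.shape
(23, 5)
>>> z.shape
()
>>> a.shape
(37, 5, 37)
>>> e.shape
(23, 23)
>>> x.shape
(23, 23)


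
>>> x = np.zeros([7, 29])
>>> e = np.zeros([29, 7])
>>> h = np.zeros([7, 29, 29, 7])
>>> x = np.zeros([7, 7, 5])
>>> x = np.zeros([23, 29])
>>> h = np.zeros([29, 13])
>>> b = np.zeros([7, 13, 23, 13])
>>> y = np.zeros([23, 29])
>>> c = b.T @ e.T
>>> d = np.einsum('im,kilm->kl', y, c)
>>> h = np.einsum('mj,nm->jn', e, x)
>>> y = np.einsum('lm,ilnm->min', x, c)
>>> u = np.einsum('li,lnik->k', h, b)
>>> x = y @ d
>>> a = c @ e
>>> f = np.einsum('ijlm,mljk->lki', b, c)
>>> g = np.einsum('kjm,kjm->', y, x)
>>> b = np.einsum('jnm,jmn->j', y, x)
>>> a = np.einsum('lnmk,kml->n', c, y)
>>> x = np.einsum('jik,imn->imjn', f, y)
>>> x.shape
(29, 13, 23, 13)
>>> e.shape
(29, 7)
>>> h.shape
(7, 23)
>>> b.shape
(29,)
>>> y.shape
(29, 13, 13)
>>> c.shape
(13, 23, 13, 29)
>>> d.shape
(13, 13)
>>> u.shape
(13,)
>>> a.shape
(23,)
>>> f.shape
(23, 29, 7)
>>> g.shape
()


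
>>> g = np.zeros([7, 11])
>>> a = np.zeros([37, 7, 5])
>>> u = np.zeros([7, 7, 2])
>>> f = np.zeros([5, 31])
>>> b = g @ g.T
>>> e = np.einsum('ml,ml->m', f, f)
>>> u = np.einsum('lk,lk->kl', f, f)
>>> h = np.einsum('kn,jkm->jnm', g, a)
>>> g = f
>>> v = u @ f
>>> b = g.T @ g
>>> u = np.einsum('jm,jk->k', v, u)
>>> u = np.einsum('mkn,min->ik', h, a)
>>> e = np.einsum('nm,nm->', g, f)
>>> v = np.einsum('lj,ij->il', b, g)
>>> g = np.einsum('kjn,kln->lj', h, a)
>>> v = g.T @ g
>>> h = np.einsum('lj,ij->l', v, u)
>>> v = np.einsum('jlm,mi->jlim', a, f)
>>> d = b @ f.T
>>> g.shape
(7, 11)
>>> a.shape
(37, 7, 5)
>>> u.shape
(7, 11)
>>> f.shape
(5, 31)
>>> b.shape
(31, 31)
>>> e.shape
()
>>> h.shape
(11,)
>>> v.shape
(37, 7, 31, 5)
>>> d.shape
(31, 5)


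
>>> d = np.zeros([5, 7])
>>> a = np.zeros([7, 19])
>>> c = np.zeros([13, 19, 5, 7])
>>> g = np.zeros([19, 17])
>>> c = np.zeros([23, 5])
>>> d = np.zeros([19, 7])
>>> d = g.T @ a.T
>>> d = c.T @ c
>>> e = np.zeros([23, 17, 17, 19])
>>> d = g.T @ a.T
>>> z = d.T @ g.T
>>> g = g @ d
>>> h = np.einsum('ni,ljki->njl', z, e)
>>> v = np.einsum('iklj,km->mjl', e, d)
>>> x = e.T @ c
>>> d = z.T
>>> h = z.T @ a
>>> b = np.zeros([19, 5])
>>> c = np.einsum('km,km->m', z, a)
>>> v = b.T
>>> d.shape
(19, 7)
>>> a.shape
(7, 19)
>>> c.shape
(19,)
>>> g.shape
(19, 7)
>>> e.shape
(23, 17, 17, 19)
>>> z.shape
(7, 19)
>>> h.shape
(19, 19)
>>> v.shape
(5, 19)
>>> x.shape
(19, 17, 17, 5)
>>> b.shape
(19, 5)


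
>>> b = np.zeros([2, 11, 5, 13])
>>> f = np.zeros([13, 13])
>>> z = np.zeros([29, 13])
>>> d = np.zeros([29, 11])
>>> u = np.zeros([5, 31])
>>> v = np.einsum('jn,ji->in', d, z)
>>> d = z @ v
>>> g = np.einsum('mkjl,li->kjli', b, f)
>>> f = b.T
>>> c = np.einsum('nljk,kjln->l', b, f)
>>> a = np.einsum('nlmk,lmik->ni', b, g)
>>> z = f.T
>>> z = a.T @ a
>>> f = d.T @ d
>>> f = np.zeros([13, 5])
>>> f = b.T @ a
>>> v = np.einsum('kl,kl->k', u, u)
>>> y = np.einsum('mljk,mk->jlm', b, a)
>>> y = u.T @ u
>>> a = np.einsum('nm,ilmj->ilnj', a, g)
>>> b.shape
(2, 11, 5, 13)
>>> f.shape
(13, 5, 11, 13)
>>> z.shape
(13, 13)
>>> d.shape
(29, 11)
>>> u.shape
(5, 31)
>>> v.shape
(5,)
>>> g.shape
(11, 5, 13, 13)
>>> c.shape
(11,)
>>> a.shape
(11, 5, 2, 13)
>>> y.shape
(31, 31)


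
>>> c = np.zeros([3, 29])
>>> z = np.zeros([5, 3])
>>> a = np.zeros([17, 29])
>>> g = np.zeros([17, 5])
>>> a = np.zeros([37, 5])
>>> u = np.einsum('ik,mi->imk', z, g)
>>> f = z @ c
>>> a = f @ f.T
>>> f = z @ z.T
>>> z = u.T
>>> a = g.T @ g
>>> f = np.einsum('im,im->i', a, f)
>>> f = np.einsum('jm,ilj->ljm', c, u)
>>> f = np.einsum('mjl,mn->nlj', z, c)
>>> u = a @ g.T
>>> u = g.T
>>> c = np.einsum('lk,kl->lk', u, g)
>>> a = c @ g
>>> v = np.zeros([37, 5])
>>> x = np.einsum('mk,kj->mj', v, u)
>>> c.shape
(5, 17)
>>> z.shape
(3, 17, 5)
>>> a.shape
(5, 5)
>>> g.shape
(17, 5)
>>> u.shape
(5, 17)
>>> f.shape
(29, 5, 17)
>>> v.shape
(37, 5)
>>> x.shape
(37, 17)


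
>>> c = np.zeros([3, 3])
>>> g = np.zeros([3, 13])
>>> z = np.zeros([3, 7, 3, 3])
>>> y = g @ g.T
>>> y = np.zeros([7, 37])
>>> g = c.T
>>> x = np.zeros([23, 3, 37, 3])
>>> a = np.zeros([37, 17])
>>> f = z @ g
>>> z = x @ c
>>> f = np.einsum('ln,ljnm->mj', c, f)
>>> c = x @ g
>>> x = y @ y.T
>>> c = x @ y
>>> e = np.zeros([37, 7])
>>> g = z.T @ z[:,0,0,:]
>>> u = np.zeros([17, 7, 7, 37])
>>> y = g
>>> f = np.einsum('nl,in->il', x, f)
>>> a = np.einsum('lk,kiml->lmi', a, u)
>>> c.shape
(7, 37)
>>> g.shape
(3, 37, 3, 3)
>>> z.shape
(23, 3, 37, 3)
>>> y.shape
(3, 37, 3, 3)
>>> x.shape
(7, 7)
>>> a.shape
(37, 7, 7)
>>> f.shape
(3, 7)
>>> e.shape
(37, 7)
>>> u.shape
(17, 7, 7, 37)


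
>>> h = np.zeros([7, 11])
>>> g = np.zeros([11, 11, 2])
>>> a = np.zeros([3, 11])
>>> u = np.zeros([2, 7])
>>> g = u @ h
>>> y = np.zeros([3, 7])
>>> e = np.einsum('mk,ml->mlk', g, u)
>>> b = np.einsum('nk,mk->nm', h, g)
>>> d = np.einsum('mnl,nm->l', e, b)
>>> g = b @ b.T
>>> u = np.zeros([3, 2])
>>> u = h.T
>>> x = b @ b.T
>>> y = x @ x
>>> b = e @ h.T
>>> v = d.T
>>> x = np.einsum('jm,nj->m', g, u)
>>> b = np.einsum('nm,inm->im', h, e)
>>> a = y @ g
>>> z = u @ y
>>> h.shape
(7, 11)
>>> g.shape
(7, 7)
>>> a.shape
(7, 7)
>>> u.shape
(11, 7)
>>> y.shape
(7, 7)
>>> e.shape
(2, 7, 11)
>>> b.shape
(2, 11)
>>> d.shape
(11,)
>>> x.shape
(7,)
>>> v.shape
(11,)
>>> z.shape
(11, 7)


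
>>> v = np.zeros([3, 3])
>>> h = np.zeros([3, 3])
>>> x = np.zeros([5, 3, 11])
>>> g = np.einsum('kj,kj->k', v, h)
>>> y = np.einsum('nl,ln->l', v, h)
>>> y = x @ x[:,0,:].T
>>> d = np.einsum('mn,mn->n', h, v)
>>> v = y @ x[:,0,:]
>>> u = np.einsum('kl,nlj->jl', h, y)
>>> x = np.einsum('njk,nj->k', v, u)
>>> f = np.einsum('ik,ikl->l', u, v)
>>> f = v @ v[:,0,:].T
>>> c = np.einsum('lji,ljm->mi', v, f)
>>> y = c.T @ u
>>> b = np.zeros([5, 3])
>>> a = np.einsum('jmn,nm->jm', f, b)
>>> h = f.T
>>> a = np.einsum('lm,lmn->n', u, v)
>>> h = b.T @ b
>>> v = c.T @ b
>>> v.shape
(11, 3)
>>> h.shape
(3, 3)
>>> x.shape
(11,)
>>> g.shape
(3,)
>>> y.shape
(11, 3)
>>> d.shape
(3,)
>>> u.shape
(5, 3)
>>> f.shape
(5, 3, 5)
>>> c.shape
(5, 11)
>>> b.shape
(5, 3)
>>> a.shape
(11,)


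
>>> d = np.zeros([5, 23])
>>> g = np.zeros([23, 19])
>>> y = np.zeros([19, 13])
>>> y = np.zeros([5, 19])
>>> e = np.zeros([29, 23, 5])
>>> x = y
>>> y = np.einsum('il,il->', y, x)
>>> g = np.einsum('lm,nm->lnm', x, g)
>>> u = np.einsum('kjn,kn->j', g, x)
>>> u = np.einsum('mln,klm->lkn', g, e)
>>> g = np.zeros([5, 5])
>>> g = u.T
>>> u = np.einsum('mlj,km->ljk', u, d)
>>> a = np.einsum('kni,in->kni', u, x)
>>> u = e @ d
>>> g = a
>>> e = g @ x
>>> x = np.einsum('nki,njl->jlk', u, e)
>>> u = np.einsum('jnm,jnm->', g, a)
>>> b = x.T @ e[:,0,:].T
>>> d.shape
(5, 23)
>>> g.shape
(29, 19, 5)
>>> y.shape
()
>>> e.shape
(29, 19, 19)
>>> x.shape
(19, 19, 23)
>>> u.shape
()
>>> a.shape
(29, 19, 5)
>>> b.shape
(23, 19, 29)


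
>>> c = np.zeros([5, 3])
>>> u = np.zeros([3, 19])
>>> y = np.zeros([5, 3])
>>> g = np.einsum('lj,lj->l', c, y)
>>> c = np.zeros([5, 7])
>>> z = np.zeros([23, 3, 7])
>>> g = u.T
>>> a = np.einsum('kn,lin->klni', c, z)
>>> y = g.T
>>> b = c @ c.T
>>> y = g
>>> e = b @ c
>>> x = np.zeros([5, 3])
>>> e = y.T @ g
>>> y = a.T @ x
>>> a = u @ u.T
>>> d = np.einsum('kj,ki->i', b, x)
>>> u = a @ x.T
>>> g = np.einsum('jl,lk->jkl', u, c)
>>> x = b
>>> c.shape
(5, 7)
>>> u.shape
(3, 5)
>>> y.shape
(3, 7, 23, 3)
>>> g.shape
(3, 7, 5)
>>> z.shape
(23, 3, 7)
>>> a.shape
(3, 3)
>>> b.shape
(5, 5)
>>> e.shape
(3, 3)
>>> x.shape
(5, 5)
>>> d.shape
(3,)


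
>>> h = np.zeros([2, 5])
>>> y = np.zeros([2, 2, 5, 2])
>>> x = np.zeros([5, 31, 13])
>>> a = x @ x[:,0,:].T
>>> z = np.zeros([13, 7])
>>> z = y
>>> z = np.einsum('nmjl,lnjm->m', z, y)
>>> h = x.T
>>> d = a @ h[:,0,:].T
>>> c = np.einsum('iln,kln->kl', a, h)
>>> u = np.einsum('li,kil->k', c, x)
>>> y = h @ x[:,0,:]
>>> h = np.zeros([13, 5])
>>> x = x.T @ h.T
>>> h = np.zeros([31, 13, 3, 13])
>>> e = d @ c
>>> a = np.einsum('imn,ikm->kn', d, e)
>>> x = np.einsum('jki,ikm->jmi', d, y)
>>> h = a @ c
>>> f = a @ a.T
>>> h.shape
(31, 31)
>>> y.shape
(13, 31, 13)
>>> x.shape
(5, 13, 13)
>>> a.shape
(31, 13)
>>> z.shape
(2,)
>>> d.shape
(5, 31, 13)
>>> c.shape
(13, 31)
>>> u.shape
(5,)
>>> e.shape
(5, 31, 31)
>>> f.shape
(31, 31)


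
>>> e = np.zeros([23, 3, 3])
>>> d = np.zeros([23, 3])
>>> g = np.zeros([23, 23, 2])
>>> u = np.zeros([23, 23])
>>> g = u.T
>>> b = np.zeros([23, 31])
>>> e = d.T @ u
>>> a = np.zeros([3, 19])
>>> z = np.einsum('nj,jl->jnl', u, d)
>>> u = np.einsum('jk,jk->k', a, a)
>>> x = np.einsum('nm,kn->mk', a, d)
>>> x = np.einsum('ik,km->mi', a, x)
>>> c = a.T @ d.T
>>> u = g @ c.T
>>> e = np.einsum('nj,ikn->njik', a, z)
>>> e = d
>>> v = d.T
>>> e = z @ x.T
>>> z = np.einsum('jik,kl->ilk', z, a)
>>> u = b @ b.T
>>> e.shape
(23, 23, 23)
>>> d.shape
(23, 3)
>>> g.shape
(23, 23)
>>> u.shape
(23, 23)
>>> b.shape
(23, 31)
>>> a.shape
(3, 19)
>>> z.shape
(23, 19, 3)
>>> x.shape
(23, 3)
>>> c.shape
(19, 23)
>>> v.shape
(3, 23)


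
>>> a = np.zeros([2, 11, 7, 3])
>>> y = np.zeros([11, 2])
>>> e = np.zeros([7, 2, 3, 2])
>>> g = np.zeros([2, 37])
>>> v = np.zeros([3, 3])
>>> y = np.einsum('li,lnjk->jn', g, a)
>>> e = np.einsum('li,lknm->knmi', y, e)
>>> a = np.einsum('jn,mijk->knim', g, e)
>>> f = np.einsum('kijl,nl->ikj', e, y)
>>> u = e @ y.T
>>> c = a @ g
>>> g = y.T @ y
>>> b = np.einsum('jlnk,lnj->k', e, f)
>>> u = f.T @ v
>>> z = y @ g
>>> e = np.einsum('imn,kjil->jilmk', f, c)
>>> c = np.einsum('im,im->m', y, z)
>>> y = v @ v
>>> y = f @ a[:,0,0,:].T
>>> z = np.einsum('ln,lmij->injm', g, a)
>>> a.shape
(11, 37, 3, 2)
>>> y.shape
(3, 2, 11)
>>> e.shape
(37, 3, 37, 2, 11)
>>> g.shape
(11, 11)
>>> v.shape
(3, 3)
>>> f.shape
(3, 2, 2)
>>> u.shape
(2, 2, 3)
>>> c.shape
(11,)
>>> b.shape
(11,)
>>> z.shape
(3, 11, 2, 37)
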